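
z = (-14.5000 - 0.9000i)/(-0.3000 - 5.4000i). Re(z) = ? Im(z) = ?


Multiply by conjugate: (-14.5000 - 0.9000i)(-0.3000 + 5.4000i) / ((-0.3)^2 + (-5.4)^2)
Numerator real = -14.5*(-0.3) - (0.9)*(-5.4) = 9.21
Numerator imag = -0.9*(-0.3) - (-14.5)*(-5.4) = -78.03
Denominator = 29.25
Re(z) = 9.21/29.25 = 0.3149
Im(z) = -78.03/29.25 = -2.6677

Re(z) = 0.3149, Im(z) = -2.6677


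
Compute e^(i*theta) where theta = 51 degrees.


cos(51°) = 0.6293
sin(51°) = 0.7771

e^(i*51°) = 0.6293 + 0.7771i


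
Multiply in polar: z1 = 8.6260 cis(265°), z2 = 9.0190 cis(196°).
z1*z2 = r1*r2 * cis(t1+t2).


r = 8.6260 * 9.0190 = 77.7979
theta = 265° + 196° = 461° = 101° (mod 360)

77.7979 cis(101°)


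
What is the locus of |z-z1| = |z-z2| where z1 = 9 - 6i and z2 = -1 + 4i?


Equal distances means the locus is the perpendicular bisector of z1 and z2.
Midpoint = ((9+(-1))/2, (-6+4)/2) = (4.0000, -1.0000)

Perpendicular bisector through (4.0000, -1.0000)


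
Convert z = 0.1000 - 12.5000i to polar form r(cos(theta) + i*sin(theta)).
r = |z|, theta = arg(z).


r = sqrt(0.01+156.25) = sqrt(156.26) = 12.5004
theta = atan2(-12.5, 0.1) = -89.5416 degrees

r = 12.5004, theta = -89.5416 degrees


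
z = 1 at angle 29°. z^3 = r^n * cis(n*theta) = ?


r^3 = 1^3 = 1
n*theta = 3*29° = 87° = 87° (mod 360)
a = 1*cos(87°) = 0.0523
b = 1*sin(87°) = 0.9986

1 cis(87°) = 0.0523 + 0.9986i


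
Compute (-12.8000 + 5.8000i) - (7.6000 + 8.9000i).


Real: -12.8 - 7.6 = -20.4
Imag: 5.8 - 8.9 = -3.1

-20.4000 - 3.1000i


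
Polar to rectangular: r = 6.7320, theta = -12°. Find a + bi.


a = 6.7320*cos(-12°) = 6.7320*0.97815 = 6.5849
b = 6.7320*sin(-12°) = 6.7320*(-0.20791) = -1.3997

6.5849 - 1.3997i


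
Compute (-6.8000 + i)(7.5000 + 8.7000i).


Real = -6.8*7.5 - 1*8.7 = -51 - 8.7 = -59.7
Imag = -6.8*8.7 + 7.5*1 = -59.16 + 7.5 = -51.66

-59.7000 - 51.6600i


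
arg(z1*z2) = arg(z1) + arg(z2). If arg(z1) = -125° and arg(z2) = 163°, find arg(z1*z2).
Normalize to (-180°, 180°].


arg(z1*z2) = -125° + 163° = 38°
Normalized to (-180°, 180°]: 38°

38°


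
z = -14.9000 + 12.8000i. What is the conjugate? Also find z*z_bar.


z_bar = -14.9000 - 12.8000i
z*z_bar = (-14.9)^2 + 12.8^2 = 222.01 + 163.84 = 385.85

z_bar = -14.9000 - 12.8000i, z*z_bar = 385.85


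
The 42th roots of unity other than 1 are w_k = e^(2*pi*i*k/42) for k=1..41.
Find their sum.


With w = e^(2*pi*i/42), all 42 of the 42th roots of unity w^0 = 1, w, ..., w^(41) sum to 0: 1 + w + ... + w^(41) = (1 - w^42)/(1 - w) = 0 since w^42 = 1, w ≠ 1.
Removing the root 1: w + w^2 + ... + w^(41) = 0 - 1 = -1

Sum = -1


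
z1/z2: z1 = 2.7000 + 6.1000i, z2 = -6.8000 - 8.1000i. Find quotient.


Conjugate of z2 = -6.8000 + 8.1000i
Numerator: (2.7000 + 6.1000i)(-6.8000 + 8.1000i) = -67.7700 - 19.6100i
Denominator: (-6.8)^2 + (-8.1)^2 = 111.85
Result = (-67.7700 - 19.6100i)/111.85

-0.6059 - 0.1753i


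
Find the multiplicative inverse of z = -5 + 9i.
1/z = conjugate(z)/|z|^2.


|z|^2 = 25+81 = 106
1/z = (-5 - 9i)/106

1/z = -0.0472 - 0.0849i


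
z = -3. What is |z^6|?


|z| = sqrt(9+0) = sqrt(9) = 3
|z^6| = |z|^6 = 3^6 = 729

|z^6| = 729


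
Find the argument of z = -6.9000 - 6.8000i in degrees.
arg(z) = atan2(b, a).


Re = -6.9, Im = -6.8
arg = atan2(-6.8, -6.9) = -135.4182 degrees

arg(z) = -135.4182 degrees


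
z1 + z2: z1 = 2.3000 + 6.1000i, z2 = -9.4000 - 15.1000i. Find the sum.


Real: 2.3 - 9.4 = -7.1
Imag: 6.1 - 15.1 = -9

-7.1000 - 9.0000i


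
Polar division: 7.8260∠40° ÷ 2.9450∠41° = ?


r = 7.8260 / 2.9450 = 2.6574
theta = 40° - 41° = -1° = 359° (mod 360)

2.6574 cis(359°)


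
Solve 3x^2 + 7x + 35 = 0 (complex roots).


disc = 7^2 - 4*3*35 = 49 - 420 = -371
sqrt(|disc|) = sqrt(371) = 19.2614
Real part = -7/(2*3) = -1.1667
Imag part = 19.2614/(2*3) = 3.2102

-1.1667 ± 3.2102i


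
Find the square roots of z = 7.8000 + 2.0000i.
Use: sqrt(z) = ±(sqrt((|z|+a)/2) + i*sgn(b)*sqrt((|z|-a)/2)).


|z| = sqrt(60.84+4) = 8.0523
sqrt((|z|+a)/2) = sqrt((8.0523+7.8)/2) = sqrt(7.9262) = 2.8153
sqrt((|z|-a)/2) = sqrt((8.0523-7.8)/2) = sqrt(0.1262) = 0.3552

±(2.8153 + 0.3552i) i.e. 2.8153 + 0.3552i and -2.8153 - 0.3552i


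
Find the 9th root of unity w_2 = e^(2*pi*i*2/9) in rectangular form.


Angle = 360*2/9 = 80°
a = cos(80°) = 0.1736
b = sin(80°) = 0.9848

0.1736 + 0.9848i


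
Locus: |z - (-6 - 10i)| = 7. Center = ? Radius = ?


|z - z0| = r is a circle with center z0 and radius r.
Center = (-6, -10), radius = 7

Circle with center (-6, -10) and radius 7


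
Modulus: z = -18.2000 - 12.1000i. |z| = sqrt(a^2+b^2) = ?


|z| = sqrt((-18.2)^2 + (-12.1)^2) = sqrt(331.24 + 146.41) = sqrt(477.65) = 21.8552

|z| = 21.8552


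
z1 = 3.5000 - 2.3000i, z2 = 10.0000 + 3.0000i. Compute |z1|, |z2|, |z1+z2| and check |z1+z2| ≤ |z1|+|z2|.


|z1| = sqrt(3.5^2 + (-2.3)^2) = sqrt(17.54) = 4.1881
|z2| = sqrt(10^2 + 3^2) = sqrt(109) = 10.4403
z1+z2 = 13.5000 + 0.7000i
|z1+z2| = sqrt(182.74) = 13.5181
|z1|+|z2| = 4.1881 + 10.4403 = 14.6284

|z1+z2| = 13.5181 ≤ |z1|+|z2| = 14.6284 (verified)


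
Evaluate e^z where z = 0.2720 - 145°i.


e^0.2720 = 1.3126
cos(-145°) = -0.81915
sin(-145°) = -0.5736
Real = 1.3126*(-0.81915) = -1.0752
Imag = 1.3126*(-0.5736) = -0.7529

-1.0752 - 0.7529i


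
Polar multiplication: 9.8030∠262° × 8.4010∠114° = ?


r = 9.8030 * 8.4010 = 82.3550
theta = 262° + 114° = 376° = 16° (mod 360)

82.3550 cis(16°)


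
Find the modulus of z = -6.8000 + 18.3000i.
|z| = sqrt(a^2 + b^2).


|z| = sqrt((-6.8)^2 + 18.3^2) = sqrt(46.24 + 334.89) = sqrt(381.13) = 19.5226

|z| = 19.5226


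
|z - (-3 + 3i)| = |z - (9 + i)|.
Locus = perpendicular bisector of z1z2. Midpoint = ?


Equal distances means the locus is the perpendicular bisector of z1 and z2.
Midpoint = ((-3+9)/2, (3+1)/2) = (3.0000, 2.0000)

Perpendicular bisector through (3.0000, 2.0000)


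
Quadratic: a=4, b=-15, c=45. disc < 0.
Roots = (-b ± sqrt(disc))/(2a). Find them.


disc = (-15)^2 - 4*4*45 = 225 - 720 = -495
sqrt(|disc|) = sqrt(495) = 22.2486
Real part = 15/(2*4) = 1.8750
Imag part = 22.2486/(2*4) = 2.7811

1.8750 ± 2.7811i


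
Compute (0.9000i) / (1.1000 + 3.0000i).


Conjugate of z2 = 1.1000 - 3.0000i
Numerator: (0.9000i)(1.1000 - 3.0000i) = 2.7000 + 0.9900i
Denominator: 1.1^2 + 3^2 = 10.21
Result = (2.7000 + 0.9900i)/10.21

0.2644 + 0.0970i


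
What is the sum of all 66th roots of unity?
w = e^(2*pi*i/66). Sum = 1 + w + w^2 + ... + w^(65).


The sum of all 66th roots of unity is 0.
Geometric series: (1 - w^66)/(1 - w) = (1-1)/(1-w) = 0 since w^66 = 1, w ≠ 1.
Alternatively: coefficient of z^65 in z^66 - 1 is 0.

0


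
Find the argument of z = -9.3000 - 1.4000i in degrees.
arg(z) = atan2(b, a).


Re = -9.3, Im = -1.4
arg = atan2(-1.4, -9.3) = -171.4391 degrees

arg(z) = -171.4391 degrees


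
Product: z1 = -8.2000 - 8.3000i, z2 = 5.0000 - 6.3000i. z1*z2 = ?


Real = -8.2*5 - (-8.3)*(-6.3) = -41 - 52.29 = -93.29
Imag = -8.2*(-6.3) + 5*(-8.3) = 51.66 - (41.5) = 10.16

-93.2900 + 10.1600i


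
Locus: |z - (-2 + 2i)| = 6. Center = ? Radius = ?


|z - z0| = r is a circle with center z0 and radius r.
Center = (-2, 2), radius = 6

Circle with center (-2, 2) and radius 6


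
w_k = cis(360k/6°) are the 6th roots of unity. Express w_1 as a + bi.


Angle = 360*1/6 = 60°
a = cos(60°) = 0.5000
b = sin(60°) = 0.8660

0.5000 + 0.8660i


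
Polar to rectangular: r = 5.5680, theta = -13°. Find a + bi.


a = 5.5680*cos(-13°) = 5.5680*0.97437 = 5.4253
b = 5.5680*sin(-13°) = 5.5680*(-0.22495) = -1.2525

5.4253 - 1.2525i


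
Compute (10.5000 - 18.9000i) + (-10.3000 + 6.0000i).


Real: 10.5 - 10.3 = 0.2
Imag: -18.9 + 6 = -12.9

0.2000 - 12.9000i


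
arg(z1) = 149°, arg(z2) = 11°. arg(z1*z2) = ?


arg(z1*z2) = 149° + 11° = 160°
Normalized to (-180°, 180°]: 160°

160°


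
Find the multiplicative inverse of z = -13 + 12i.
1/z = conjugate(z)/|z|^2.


|z|^2 = 169+144 = 313
1/z = (-13 - 12i)/313

1/z = -0.0415 - 0.0383i


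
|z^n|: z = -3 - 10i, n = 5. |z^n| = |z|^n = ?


|z| = sqrt(9+100) = sqrt(109) = 10.4403
|z^5| = |z|^5 = (sqrt(109))^5 = 109^2 * sqrt(109) = 11881*sqrt(109)

|z^5| = 11881*sqrt(109) ≈ 124041.2816


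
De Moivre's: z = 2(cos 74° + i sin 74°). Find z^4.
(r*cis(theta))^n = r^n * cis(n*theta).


r^4 = 2^4 = 16
n*theta = 4*74° = 296° = 296° (mod 360)
a = 16*cos(296°) = 7.0139
b = 16*sin(296°) = -14.3807

16 cis(296°) = 7.0139 - 14.3807i


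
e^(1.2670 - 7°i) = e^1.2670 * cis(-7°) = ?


e^1.2670 = 3.5502
cos(-7°) = 0.992546
sin(-7°) = -0.12187
Real = 3.5502*0.992546 = 3.5237
Imag = 3.5502*(-0.12187) = -0.4327

3.5237 - 0.4327i


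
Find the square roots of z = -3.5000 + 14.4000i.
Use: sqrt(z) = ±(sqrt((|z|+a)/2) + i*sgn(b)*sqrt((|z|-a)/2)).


|z| = sqrt(12.25+207.36) = 14.8192
sqrt((|z|+a)/2) = sqrt((14.8192+(-3.5))/2) = sqrt(5.6596) = 2.3790
sqrt((|z|-a)/2) = sqrt((14.8192-(-3.5))/2) = sqrt(9.1596) = 3.0265

±(2.3790 + 3.0265i) i.e. 2.3790 + 3.0265i and -2.3790 - 3.0265i


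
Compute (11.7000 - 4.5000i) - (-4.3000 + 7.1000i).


Real: 11.7 + 4.3 = 16
Imag: -4.5 - 7.1 = -11.6

16.0000 - 11.6000i


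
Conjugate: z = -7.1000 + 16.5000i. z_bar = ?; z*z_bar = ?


z_bar = -7.1000 - 16.5000i
z*z_bar = (-7.1)^2 + 16.5^2 = 50.41 + 272.25 = 322.66

z_bar = -7.1000 - 16.5000i, z*z_bar = 322.66


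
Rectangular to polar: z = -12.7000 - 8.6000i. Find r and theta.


r = sqrt(161.29+73.96) = sqrt(235.25) = 15.3379
theta = atan2(-8.6, -12.7) = -145.8955 degrees

r = 15.3379, theta = -145.8955 degrees


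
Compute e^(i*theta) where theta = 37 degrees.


cos(37°) = 0.7986
sin(37°) = 0.6018

e^(i*37°) = 0.7986 + 0.6018i


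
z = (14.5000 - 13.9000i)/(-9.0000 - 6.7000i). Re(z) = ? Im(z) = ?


Multiply by conjugate: (14.5000 - 13.9000i)(-9.0000 + 6.7000i) / ((-9)^2 + (-6.7)^2)
Numerator real = 14.5*(-9) - (13.9)*(-6.7) = -37.37
Numerator imag = -13.9*(-9) - 14.5*(-6.7) = 222.25
Denominator = 125.89
Re(z) = -37.37/125.89 = -0.2968
Im(z) = 222.25/125.89 = 1.7654

Re(z) = -0.2968, Im(z) = 1.7654


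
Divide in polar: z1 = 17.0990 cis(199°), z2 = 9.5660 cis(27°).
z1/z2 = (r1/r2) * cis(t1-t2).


r = 17.0990 / 9.5660 = 1.7875
theta = 199° - 27° = 172° = 172° (mod 360)

1.7875 cis(172°)


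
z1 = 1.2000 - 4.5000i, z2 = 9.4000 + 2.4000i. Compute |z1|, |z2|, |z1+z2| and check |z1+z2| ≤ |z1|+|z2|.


|z1| = sqrt(1.2^2 + (-4.5)^2) = sqrt(21.69) = 4.6573
|z2| = sqrt(9.4^2 + 2.4^2) = sqrt(94.12) = 9.7015
z1+z2 = 10.6000 - 2.1000i
|z1+z2| = sqrt(116.77) = 10.8060
|z1|+|z2| = 4.6573 + 9.7015 = 14.3588

|z1+z2| = 10.8060 ≤ |z1|+|z2| = 14.3588 (verified)


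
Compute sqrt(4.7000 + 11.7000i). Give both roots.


|z| = sqrt(22.09+136.89) = 12.6087
sqrt((|z|+a)/2) = sqrt((12.6087+4.7)/2) = sqrt(8.6544) = 2.9418
sqrt((|z|-a)/2) = sqrt((12.6087-4.7)/2) = sqrt(3.9544) = 1.9886

±(2.9418 + 1.9886i) i.e. 2.9418 + 1.9886i and -2.9418 - 1.9886i


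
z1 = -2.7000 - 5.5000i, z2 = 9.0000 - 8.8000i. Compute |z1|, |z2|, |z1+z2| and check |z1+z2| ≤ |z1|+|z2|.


|z1| = sqrt((-2.7)^2 + (-5.5)^2) = sqrt(37.54) = 6.1270
|z2| = sqrt(9^2 + (-8.8)^2) = sqrt(158.44) = 12.5873
z1+z2 = 6.3000 - 14.3000i
|z1+z2| = sqrt(244.18) = 15.6263
|z1|+|z2| = 6.1270 + 12.5873 = 18.7143

|z1+z2| = 15.6263 ≤ |z1|+|z2| = 18.7143 (verified)


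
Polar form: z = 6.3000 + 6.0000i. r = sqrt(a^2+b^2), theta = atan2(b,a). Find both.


r = sqrt(39.69+36) = sqrt(75.69) = 8.7000
theta = atan2(6, 6.3) = 43.6028 degrees

r = 8.7000, theta = 43.6028 degrees


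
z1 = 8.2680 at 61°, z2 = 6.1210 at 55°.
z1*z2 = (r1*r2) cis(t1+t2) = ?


r = 8.2680 * 6.1210 = 50.6084
theta = 61° + 55° = 116° = 116° (mod 360)

50.6084 cis(116°)


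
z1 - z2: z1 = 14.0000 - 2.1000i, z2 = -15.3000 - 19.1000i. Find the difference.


Real: 14 + 15.3 = 29.3
Imag: -2.1 + 19.1 = 17

29.3000 + 17.0000i


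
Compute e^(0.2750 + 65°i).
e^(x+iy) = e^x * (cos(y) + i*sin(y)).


e^0.2750 = 1.3165
cos(65°) = 0.4226
sin(65°) = 0.90631
Real = 1.3165*0.4226 = 0.5564
Imag = 1.3165*0.90631 = 1.1932

0.5564 + 1.1932i


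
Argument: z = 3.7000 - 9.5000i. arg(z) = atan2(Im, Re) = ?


Re = 3.7, Im = -9.5
arg = atan2(-9.5, 3.7) = -68.7204 degrees

arg(z) = -68.7204 degrees


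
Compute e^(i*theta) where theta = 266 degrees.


cos(266°) = -0.0698
sin(266°) = -0.9976

e^(i*266°) = -0.0698 - 0.9976i


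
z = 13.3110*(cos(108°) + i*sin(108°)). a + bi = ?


a = 13.3110*cos(108°) = 13.3110*(-0.309017) = -4.1133
b = 13.3110*sin(108°) = 13.3110*0.951057 = 12.6595

-4.1133 + 12.6595i


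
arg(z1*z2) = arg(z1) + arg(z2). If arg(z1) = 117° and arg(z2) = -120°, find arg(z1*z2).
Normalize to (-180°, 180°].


arg(z1*z2) = 117° - 120° = -3°
Normalized to (-180°, 180°]: -3°

-3°


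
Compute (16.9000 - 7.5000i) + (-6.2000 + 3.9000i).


Real: 16.9 - 6.2 = 10.7
Imag: -7.5 + 3.9 = -3.6

10.7000 - 3.6000i


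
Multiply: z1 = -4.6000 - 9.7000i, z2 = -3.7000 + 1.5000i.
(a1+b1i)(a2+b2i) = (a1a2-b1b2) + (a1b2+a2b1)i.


Real = -4.6*(-3.7) - (-9.7)*1.5 = 17.02 - (-14.55) = 31.57
Imag = -4.6*1.5 - (3.7)*(-9.7) = -6.9 + 35.89 = 28.99

31.5700 + 28.9900i


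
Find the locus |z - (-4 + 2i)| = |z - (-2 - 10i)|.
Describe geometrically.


Equal distances means the locus is the perpendicular bisector of z1 and z2.
Midpoint = ((-4+(-2))/2, (2+(-10))/2) = (-3.0000, -4.0000)

Perpendicular bisector through (-3.0000, -4.0000)


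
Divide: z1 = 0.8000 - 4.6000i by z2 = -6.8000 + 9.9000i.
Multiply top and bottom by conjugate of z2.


Conjugate of z2 = -6.8000 - 9.9000i
Numerator: (0.8000 - 4.6000i)(-6.8000 - 9.9000i) = -50.9800 + 23.3600i
Denominator: (-6.8)^2 + 9.9^2 = 144.25
Result = (-50.9800 + 23.3600i)/144.25

-0.3534 + 0.1619i


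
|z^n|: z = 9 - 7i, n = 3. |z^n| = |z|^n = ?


|z| = sqrt(81+49) = sqrt(130) = 11.4018
|z^3| = |z|^3 = (sqrt(130))^3 = 130*sqrt(130)

|z^3| = 130*sqrt(130) ≈ 1482.2281


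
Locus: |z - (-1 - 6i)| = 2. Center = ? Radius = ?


|z - z0| = r is a circle with center z0 and radius r.
Center = (-1, -6), radius = 2

Circle with center (-1, -6) and radius 2


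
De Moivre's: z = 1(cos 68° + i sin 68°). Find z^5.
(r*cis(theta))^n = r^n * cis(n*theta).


r^5 = 1^5 = 1
n*theta = 5*68° = 340° = 340° (mod 360)
a = 1*cos(340°) = 0.9397
b = 1*sin(340°) = -0.3420

1 cis(340°) = 0.9397 - 0.3420i


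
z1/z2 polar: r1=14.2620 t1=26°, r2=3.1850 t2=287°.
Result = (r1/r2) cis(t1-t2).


r = 14.2620 / 3.1850 = 4.4779
theta = 26° - 287° = -261° = 99° (mod 360)

4.4779 cis(99°)


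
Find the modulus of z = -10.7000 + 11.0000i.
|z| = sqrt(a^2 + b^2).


|z| = sqrt((-10.7)^2 + 11^2) = sqrt(114.49 + 121) = sqrt(235.49) = 15.3457

|z| = 15.3457


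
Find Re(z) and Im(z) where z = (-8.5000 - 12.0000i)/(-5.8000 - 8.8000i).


Multiply by conjugate: (-8.5000 - 12.0000i)(-5.8000 + 8.8000i) / ((-5.8)^2 + (-8.8)^2)
Numerator real = -8.5*(-5.8) - (12)*(-8.8) = 154.9
Numerator imag = -12*(-5.8) - (-8.5)*(-8.8) = -5.2
Denominator = 111.08
Re(z) = 154.9/111.08 = 1.3945
Im(z) = -5.2/111.08 = -0.0468

Re(z) = 1.3945, Im(z) = -0.0468


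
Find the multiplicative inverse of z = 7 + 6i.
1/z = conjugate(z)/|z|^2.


|z|^2 = 49+36 = 85
1/z = (7 - 6i)/85

1/z = 0.0824 - 0.0706i


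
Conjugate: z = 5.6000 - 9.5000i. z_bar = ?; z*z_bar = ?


z_bar = 5.6000 + 9.5000i
z*z_bar = 5.6^2 + (-9.5)^2 = 31.36 + 90.25 = 121.61

z_bar = 5.6000 + 9.5000i, z*z_bar = 121.61


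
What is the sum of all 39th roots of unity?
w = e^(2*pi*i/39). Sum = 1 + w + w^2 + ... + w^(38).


The sum of all 39th roots of unity is 0.
Geometric series: (1 - w^39)/(1 - w) = (1-1)/(1-w) = 0 since w^39 = 1, w ≠ 1.
Alternatively: coefficient of z^38 in z^39 - 1 is 0.

0


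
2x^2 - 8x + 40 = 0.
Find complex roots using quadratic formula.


disc = (-8)^2 - 4*2*40 = 64 - 320 = -256
sqrt(|disc|) = sqrt(256) = 16.0000
Real part = 8/(2*2) = 2.0000
Imag part = 16.0000/(2*2) = 4.0000

2.0000 ± 4.0000i


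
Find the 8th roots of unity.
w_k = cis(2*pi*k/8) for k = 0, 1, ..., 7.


The 8th roots of unity are cis(360k/8°) for k=0..7
Angle step = 360/8 = 45°
Primitive root: cis(45°)
Primitive root = 0.7071 + 0.7071i

8 roots at angles: 0°, 45°, 90°, 135°, 180°, 225°, 270°, 315°


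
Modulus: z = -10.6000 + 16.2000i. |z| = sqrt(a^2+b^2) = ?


|z| = sqrt((-10.6)^2 + 16.2^2) = sqrt(112.36 + 262.44) = sqrt(374.8) = 19.3598

|z| = 19.3598


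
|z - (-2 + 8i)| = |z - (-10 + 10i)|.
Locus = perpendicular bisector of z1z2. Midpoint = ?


Equal distances means the locus is the perpendicular bisector of z1 and z2.
Midpoint = ((-2+(-10))/2, (8+10)/2) = (-6.0000, 9.0000)

Perpendicular bisector through (-6.0000, 9.0000)


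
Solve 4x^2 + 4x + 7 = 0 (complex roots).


disc = 4^2 - 4*4*7 = 16 - 112 = -96
sqrt(|disc|) = sqrt(96) = 9.7980
Real part = -4/(2*4) = -0.5000
Imag part = 9.7980/(2*4) = 1.2247

-0.5000 ± 1.2247i


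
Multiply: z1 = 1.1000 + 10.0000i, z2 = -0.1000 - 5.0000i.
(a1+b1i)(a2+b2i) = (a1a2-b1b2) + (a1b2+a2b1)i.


Real = 1.1*(-0.1) - 10*(-5) = -0.11 - (-50) = 49.89
Imag = 1.1*(-5) - (0.1)*10 = -5.5 - (1) = -6.5

49.8900 - 6.5000i


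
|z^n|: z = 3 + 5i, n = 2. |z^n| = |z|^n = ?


|z| = sqrt(9+25) = sqrt(34) = 5.8310
|z^2| = |z|^2 = (sqrt(34))^2 = 34

|z^2| = 34


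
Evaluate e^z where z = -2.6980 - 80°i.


e^-2.6980 = 0.0673
cos(-80°) = 0.1736
sin(-80°) = -0.9848
Real = 0.0673*0.1736 = 0.0117
Imag = 0.0673*(-0.9848) = -0.0663

0.0117 - 0.0663i


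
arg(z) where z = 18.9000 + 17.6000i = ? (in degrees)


Re = 18.9, Im = 17.6
arg = atan2(17.6, 18.9) = 42.9602 degrees

arg(z) = 42.9602 degrees


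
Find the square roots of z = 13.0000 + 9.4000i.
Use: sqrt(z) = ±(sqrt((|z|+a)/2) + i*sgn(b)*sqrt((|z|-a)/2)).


|z| = sqrt(169+88.36) = 16.0424
sqrt((|z|+a)/2) = sqrt((16.0424+13)/2) = sqrt(14.5212) = 3.8107
sqrt((|z|-a)/2) = sqrt((16.0424-13)/2) = sqrt(1.5212) = 1.2334

±(3.8107 + 1.2334i) i.e. 3.8107 + 1.2334i and -3.8107 - 1.2334i


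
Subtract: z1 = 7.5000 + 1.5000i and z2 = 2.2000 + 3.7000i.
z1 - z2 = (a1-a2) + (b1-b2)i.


Real: 7.5 - 2.2 = 5.3
Imag: 1.5 - 3.7 = -2.2

5.3000 - 2.2000i


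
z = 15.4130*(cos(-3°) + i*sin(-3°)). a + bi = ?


a = 15.4130*cos(-3°) = 15.4130*0.99863 = 15.3919
b = 15.4130*sin(-3°) = 15.4130*(-0.05234) = -0.8067

15.3919 - 0.8067i


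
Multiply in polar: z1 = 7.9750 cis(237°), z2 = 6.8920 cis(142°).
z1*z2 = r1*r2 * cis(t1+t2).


r = 7.9750 * 6.8920 = 54.9637
theta = 237° + 142° = 379° = 19° (mod 360)

54.9637 cis(19°)


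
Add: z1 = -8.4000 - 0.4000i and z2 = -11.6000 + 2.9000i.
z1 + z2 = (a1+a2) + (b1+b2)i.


Real: -8.4 - 11.6 = -20
Imag: -0.4 + 2.9 = 2.5

-20.0000 + 2.5000i


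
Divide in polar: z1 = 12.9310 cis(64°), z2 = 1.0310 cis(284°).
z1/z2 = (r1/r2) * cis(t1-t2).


r = 12.9310 / 1.0310 = 12.5422
theta = 64° - 284° = -220° = 140° (mod 360)

12.5422 cis(140°)


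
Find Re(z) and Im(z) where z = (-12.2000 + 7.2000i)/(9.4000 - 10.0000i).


Multiply by conjugate: (-12.2000 + 7.2000i)(9.4000 + 10.0000i) / (9.4^2 + (-10)^2)
Numerator real = -12.2*9.4 + 7.2*(-10) = -186.68
Numerator imag = 7.2*9.4 - (-12.2)*(-10) = -54.32
Denominator = 188.36
Re(z) = -186.68/188.36 = -0.9911
Im(z) = -54.32/188.36 = -0.2884

Re(z) = -0.9911, Im(z) = -0.2884


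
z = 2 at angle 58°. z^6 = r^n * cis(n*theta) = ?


r^6 = 2^6 = 64
n*theta = 6*58° = 348° = 348° (mod 360)
a = 64*cos(348°) = 62.6014
b = 64*sin(348°) = -13.3063

64 cis(348°) = 62.6014 - 13.3063i


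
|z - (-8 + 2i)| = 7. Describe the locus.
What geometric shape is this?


|z - z0| = r is a circle with center z0 and radius r.
Center = (-8, 2), radius = 7

Circle with center (-8, 2) and radius 7


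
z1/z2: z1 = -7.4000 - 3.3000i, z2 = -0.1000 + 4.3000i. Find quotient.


Conjugate of z2 = -0.1000 - 4.3000i
Numerator: (-7.4000 - 3.3000i)(-0.1000 - 4.3000i) = -13.4500 + 32.1500i
Denominator: (-0.1)^2 + 4.3^2 = 18.5
Result = (-13.4500 + 32.1500i)/18.5

-0.7270 + 1.7378i


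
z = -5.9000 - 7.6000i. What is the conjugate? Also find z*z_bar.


z_bar = -5.9000 + 7.6000i
z*z_bar = (-5.9)^2 + (-7.6)^2 = 34.81 + 57.76 = 92.57

z_bar = -5.9000 + 7.6000i, z*z_bar = 92.57


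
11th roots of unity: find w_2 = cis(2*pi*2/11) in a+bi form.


Angle = 360*2/11 = 65.4545°
a = cos(65.4545°) = 0.4154
b = sin(65.4545°) = 0.9096

0.4154 + 0.9096i


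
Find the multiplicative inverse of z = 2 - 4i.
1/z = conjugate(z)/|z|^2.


|z|^2 = 4+16 = 20
1/z = (2 + 4i)/20

1/z = 0.1000 + 0.2000i


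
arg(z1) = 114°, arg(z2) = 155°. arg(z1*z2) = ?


arg(z1*z2) = 114° + 155° = 269°
Normalized to (-180°, 180°]: -91°

-91°


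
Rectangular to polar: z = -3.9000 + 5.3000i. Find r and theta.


r = sqrt(15.21+28.09) = sqrt(43.3) = 6.5803
theta = atan2(5.3, -3.9) = 126.3475 degrees

r = 6.5803, theta = 126.3475 degrees


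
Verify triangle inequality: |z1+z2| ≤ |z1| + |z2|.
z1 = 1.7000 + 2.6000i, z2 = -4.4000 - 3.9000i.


|z1| = sqrt(1.7^2 + 2.6^2) = sqrt(9.65) = 3.1064
|z2| = sqrt((-4.4)^2 + (-3.9)^2) = sqrt(34.57) = 5.8796
z1+z2 = -2.7000 - 1.3000i
|z1+z2| = sqrt(8.98) = 2.9967
|z1|+|z2| = 3.1064 + 5.8796 = 8.9860

|z1+z2| = 2.9967 ≤ |z1|+|z2| = 8.9860 (verified)


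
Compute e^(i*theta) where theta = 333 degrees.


cos(333°) = 0.8910
sin(333°) = -0.4540

e^(i*333°) = 0.8910 - 0.4540i


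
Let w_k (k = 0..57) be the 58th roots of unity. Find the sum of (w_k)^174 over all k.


The roots are w_k = w^k with w = e^(2*pi*i/58), and (w^k)^174 = (w^174)^k.
So S = 1 + u + u^2 + ... + u^(57) with u = w^174.
174 = 3*58 + 0, so 174 is a multiple of 58 and u = (w^58)^3 = 1.
Every one of the 58 terms equals 1: S = 58

S = 58


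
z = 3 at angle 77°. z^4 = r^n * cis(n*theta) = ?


r^4 = 3^4 = 81
n*theta = 4*77° = 308° = 308° (mod 360)
a = 81*cos(308°) = 49.8686
b = 81*sin(308°) = -63.8289

81 cis(308°) = 49.8686 - 63.8289i


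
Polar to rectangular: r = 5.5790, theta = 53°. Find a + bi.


a = 5.5790*cos(53°) = 5.5790*0.601815 = 3.3575
b = 5.5790*sin(53°) = 5.5790*0.79864 = 4.4556

3.3575 + 4.4556i


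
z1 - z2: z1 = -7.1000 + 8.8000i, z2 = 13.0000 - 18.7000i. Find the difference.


Real: -7.1 - 13 = -20.1
Imag: 8.8 + 18.7 = 27.5

-20.1000 + 27.5000i


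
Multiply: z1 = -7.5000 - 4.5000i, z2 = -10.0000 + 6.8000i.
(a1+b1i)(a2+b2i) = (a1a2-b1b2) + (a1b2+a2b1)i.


Real = -7.5*(-10) - (-4.5)*6.8 = 75 - (-30.6) = 105.6
Imag = -7.5*6.8 - (10)*(-4.5) = -51 + 45 = -6

105.6000 - 6.0000i


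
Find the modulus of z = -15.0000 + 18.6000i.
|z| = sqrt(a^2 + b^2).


|z| = sqrt((-15)^2 + 18.6^2) = sqrt(225 + 345.96) = sqrt(570.96) = 23.8948

|z| = 23.8948


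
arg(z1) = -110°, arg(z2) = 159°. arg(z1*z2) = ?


arg(z1*z2) = -110° + 159° = 49°
Normalized to (-180°, 180°]: 49°

49°


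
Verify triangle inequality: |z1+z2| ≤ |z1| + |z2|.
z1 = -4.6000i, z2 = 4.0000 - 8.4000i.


|z1| = sqrt(0^2 + (-4.6)^2) = sqrt(21.16) = 4.6000
|z2| = sqrt(4^2 + (-8.4)^2) = sqrt(86.56) = 9.3038
z1+z2 = 4.0000 - 13.0000i
|z1+z2| = sqrt(185) = 13.6015
|z1|+|z2| = 4.6000 + 9.3038 = 13.9038

|z1+z2| = 13.6015 ≤ |z1|+|z2| = 13.9038 (verified)


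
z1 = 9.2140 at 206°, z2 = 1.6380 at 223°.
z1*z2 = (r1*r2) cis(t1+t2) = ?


r = 9.2140 * 1.6380 = 15.0925
theta = 206° + 223° = 429° = 69° (mod 360)

15.0925 cis(69°)


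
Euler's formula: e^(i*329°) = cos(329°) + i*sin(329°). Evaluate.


cos(329°) = 0.8572
sin(329°) = -0.5150

e^(i*329°) = 0.8572 - 0.5150i


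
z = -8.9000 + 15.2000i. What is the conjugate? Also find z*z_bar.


z_bar = -8.9000 - 15.2000i
z*z_bar = (-8.9)^2 + 15.2^2 = 79.21 + 231.04 = 310.25

z_bar = -8.9000 - 15.2000i, z*z_bar = 310.25


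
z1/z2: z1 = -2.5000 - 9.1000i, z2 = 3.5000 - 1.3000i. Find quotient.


Conjugate of z2 = 3.5000 + 1.3000i
Numerator: (-2.5000 - 9.1000i)(3.5000 + 1.3000i) = 3.0800 - 35.1000i
Denominator: 3.5^2 + (-1.3)^2 = 13.94
Result = (3.0800 - 35.1000i)/13.94

0.2209 - 2.5179i


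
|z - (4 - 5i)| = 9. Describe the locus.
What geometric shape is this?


|z - z0| = r is a circle with center z0 and radius r.
Center = (4, -5), radius = 9

Circle with center (4, -5) and radius 9


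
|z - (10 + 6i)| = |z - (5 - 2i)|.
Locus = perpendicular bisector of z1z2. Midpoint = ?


Equal distances means the locus is the perpendicular bisector of z1 and z2.
Midpoint = ((10+5)/2, (6+(-2))/2) = (7.5000, 2.0000)

Perpendicular bisector through (7.5000, 2.0000)


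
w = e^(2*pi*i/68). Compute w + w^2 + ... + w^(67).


With w = e^(2*pi*i/68), all 68 of the 68th roots of unity w^0 = 1, w, ..., w^(67) sum to 0: 1 + w + ... + w^(67) = (1 - w^68)/(1 - w) = 0 since w^68 = 1, w ≠ 1.
Removing the root 1: w + w^2 + ... + w^(67) = 0 - 1 = -1

Sum = -1


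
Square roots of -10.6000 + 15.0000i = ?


|z| = sqrt(112.36+225) = 18.3674
sqrt((|z|+a)/2) = sqrt((18.3674+(-10.6))/2) = sqrt(3.8837) = 1.9707
sqrt((|z|-a)/2) = sqrt((18.3674-(-10.6))/2) = sqrt(14.4837) = 3.8057

±(1.9707 + 3.8057i) i.e. 1.9707 + 3.8057i and -1.9707 - 3.8057i


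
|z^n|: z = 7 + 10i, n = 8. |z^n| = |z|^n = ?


|z| = sqrt(49+100) = sqrt(149) = 12.2066
|z^8| = |z|^8 = (sqrt(149))^8 = 149^4 = 492884401

|z^8| = 492884401


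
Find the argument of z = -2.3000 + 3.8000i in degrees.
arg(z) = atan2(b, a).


Re = -2.3, Im = 3.8
arg = atan2(3.8, -2.3) = 121.1850 degrees

arg(z) = 121.1850 degrees


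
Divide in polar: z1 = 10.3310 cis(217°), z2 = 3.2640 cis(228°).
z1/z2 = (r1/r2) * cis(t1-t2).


r = 10.3310 / 3.2640 = 3.1651
theta = 217° - 228° = -11° = 349° (mod 360)

3.1651 cis(349°)


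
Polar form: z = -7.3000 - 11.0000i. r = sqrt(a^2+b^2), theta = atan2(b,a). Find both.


r = sqrt(53.29+121) = sqrt(174.29) = 13.2019
theta = atan2(-11, -7.3) = -123.5697 degrees

r = 13.2019, theta = -123.5697 degrees


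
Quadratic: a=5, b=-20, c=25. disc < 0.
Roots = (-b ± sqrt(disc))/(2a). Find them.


disc = (-20)^2 - 4*5*25 = 400 - 500 = -100
sqrt(|disc|) = sqrt(100) = 10.0000
Real part = 20/(2*5) = 2.0000
Imag part = 10.0000/(2*5) = 1.0000

2.0000 ± 1.0000i


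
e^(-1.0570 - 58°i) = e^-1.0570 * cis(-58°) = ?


e^-1.0570 = 0.3475
cos(-58°) = 0.5299
sin(-58°) = -0.848
Real = 0.3475*0.5299 = 0.1841
Imag = 0.3475*(-0.848) = -0.2947

0.1841 - 0.2947i


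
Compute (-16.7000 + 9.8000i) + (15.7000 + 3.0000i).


Real: -16.7 + 15.7 = -1
Imag: 9.8 + 3 = 12.8

-1.0000 + 12.8000i


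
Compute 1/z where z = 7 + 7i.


|z|^2 = 49+49 = 98
1/z = (7 - 7i)/98

1/z = 0.0714 - 0.0714i


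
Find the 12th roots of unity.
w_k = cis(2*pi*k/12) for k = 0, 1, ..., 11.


The 12th roots of unity are cis(360k/12°) for k=0..11
Angle step = 360/12 = 30°
Primitive root: cis(30°)
Primitive root = 0.8660 + 0.5000i

12 roots at angles: 0°, 30°, 60°, 90°, 120°, 150°, 180°, 210°, 240°, 270°, 300°, 330°


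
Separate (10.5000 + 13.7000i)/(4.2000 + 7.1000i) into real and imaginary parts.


Multiply by conjugate: (10.5000 + 13.7000i)(4.2000 - 7.1000i) / (4.2^2 + 7.1^2)
Numerator real = 10.5*4.2 + 13.7*7.1 = 141.37
Numerator imag = 13.7*4.2 - 10.5*7.1 = -17.01
Denominator = 68.05
Re(z) = 141.37/68.05 = 2.0774
Im(z) = -17.01/68.05 = -0.2500

Re(z) = 2.0774, Im(z) = -0.2500


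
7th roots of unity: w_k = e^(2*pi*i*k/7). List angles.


The 7th roots of unity are cis(360k/7°) for k=0..6
Angle step = 360/7 = 51.4286°
Primitive root: cis(51.4286°)
Primitive root = 0.6235 + 0.7818i

7 roots at angles: 0°, 51.4286°, 102.8571°, 154.2857°, 205.7143°, 257.1429°, 308.5714°


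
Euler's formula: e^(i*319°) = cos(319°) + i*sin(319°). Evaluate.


cos(319°) = 0.7547
sin(319°) = -0.6561

e^(i*319°) = 0.7547 - 0.6561i


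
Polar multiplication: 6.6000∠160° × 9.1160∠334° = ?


r = 6.6000 * 9.1160 = 60.1656
theta = 160° + 334° = 494° = 134° (mod 360)

60.1656 cis(134°)


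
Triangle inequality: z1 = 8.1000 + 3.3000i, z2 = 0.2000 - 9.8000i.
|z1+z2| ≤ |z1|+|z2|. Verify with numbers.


|z1| = sqrt(8.1^2 + 3.3^2) = sqrt(76.5) = 8.7464
|z2| = sqrt(0.2^2 + (-9.8)^2) = sqrt(96.08) = 9.8020
z1+z2 = 8.3000 - 6.5000i
|z1+z2| = sqrt(111.14) = 10.5423
|z1|+|z2| = 8.7464 + 9.8020 = 18.5484

|z1+z2| = 10.5423 ≤ |z1|+|z2| = 18.5484 (verified)


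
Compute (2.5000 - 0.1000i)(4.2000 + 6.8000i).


Real = 2.5*4.2 - (-0.1)*6.8 = 10.5 - (-0.68) = 11.18
Imag = 2.5*6.8 + 4.2*(-0.1) = 17 - (0.42) = 16.58

11.1800 + 16.5800i


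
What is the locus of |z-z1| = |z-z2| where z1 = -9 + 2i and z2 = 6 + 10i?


Equal distances means the locus is the perpendicular bisector of z1 and z2.
Midpoint = ((-9+6)/2, (2+10)/2) = (-1.5000, 6.0000)

Perpendicular bisector through (-1.5000, 6.0000)


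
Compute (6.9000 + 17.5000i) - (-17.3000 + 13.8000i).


Real: 6.9 + 17.3 = 24.2
Imag: 17.5 - 13.8 = 3.7

24.2000 + 3.7000i


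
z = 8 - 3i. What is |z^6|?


|z| = sqrt(64+9) = sqrt(73) = 8.5440
|z^6| = |z|^6 = (sqrt(73))^6 = 73^3 = 389017

|z^6| = 389017


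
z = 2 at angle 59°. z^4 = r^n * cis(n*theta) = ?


r^4 = 2^4 = 16
n*theta = 4*59° = 236° = 236° (mod 360)
a = 16*cos(236°) = -8.9471
b = 16*sin(236°) = -13.2646

16 cis(236°) = -8.9471 - 13.2646i


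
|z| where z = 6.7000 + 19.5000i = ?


|z| = sqrt(6.7^2 + 19.5^2) = sqrt(44.89 + 380.25) = sqrt(425.14) = 20.6189

|z| = 20.6189


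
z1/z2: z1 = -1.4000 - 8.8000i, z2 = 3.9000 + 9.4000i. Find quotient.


Conjugate of z2 = 3.9000 - 9.4000i
Numerator: (-1.4000 - 8.8000i)(3.9000 - 9.4000i) = -88.1800 - 21.1600i
Denominator: 3.9^2 + 9.4^2 = 103.57
Result = (-88.1800 - 21.1600i)/103.57

-0.8514 - 0.2043i


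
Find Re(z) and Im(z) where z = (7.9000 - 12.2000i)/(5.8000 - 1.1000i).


Multiply by conjugate: (7.9000 - 12.2000i)(5.8000 + 1.1000i) / (5.8^2 + (-1.1)^2)
Numerator real = 7.9*5.8 - (12.2)*(-1.1) = 59.24
Numerator imag = -12.2*5.8 - 7.9*(-1.1) = -62.07
Denominator = 34.85
Re(z) = 59.24/34.85 = 1.6999
Im(z) = -62.07/34.85 = -1.7811

Re(z) = 1.6999, Im(z) = -1.7811


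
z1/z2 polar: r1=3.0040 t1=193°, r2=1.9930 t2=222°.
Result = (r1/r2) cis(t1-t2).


r = 3.0040 / 1.9930 = 1.5073
theta = 193° - 222° = -29° = 331° (mod 360)

1.5073 cis(331°)


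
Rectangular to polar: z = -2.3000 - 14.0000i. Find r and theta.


r = sqrt(5.29+196) = sqrt(201.29) = 14.1877
theta = atan2(-14, -2.3) = -99.3295 degrees

r = 14.1877, theta = -99.3295 degrees


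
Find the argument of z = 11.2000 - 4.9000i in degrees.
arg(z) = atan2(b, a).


Re = 11.2, Im = -4.9
arg = atan2(-4.9, 11.2) = -23.6294 degrees

arg(z) = -23.6294 degrees


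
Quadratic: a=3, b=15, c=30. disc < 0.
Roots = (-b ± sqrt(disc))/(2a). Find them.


disc = 15^2 - 4*3*30 = 225 - 360 = -135
sqrt(|disc|) = sqrt(135) = 11.6190
Real part = -15/(2*3) = -2.5000
Imag part = 11.6190/(2*3) = 1.9365

-2.5000 ± 1.9365i


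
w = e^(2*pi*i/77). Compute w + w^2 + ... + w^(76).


With w = e^(2*pi*i/77), all 77 of the 77th roots of unity w^0 = 1, w, ..., w^(76) sum to 0: 1 + w + ... + w^(76) = (1 - w^77)/(1 - w) = 0 since w^77 = 1, w ≠ 1.
Removing the root 1: w + w^2 + ... + w^(76) = 0 - 1 = -1

Sum = -1


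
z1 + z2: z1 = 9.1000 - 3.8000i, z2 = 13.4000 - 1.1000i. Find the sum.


Real: 9.1 + 13.4 = 22.5
Imag: -3.8 - 1.1 = -4.9

22.5000 - 4.9000i


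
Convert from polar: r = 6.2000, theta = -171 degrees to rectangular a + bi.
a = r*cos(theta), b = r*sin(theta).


a = 6.2000*cos(-171°) = 6.2000*(-0.9877) = -6.1237
b = 6.2000*sin(-171°) = 6.2000*(-0.15643) = -0.9699

-6.1237 - 0.9699i


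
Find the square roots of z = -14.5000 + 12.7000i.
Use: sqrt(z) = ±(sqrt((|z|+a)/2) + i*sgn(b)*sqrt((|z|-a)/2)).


|z| = sqrt(210.25+161.29) = 19.2754
sqrt((|z|+a)/2) = sqrt((19.2754+(-14.5))/2) = sqrt(2.3877) = 1.5452
sqrt((|z|-a)/2) = sqrt((19.2754-(-14.5))/2) = sqrt(16.8877) = 4.1095

±(1.5452 + 4.1095i) i.e. 1.5452 + 4.1095i and -1.5452 - 4.1095i


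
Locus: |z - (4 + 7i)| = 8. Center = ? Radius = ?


|z - z0| = r is a circle with center z0 and radius r.
Center = (4, 7), radius = 8

Circle with center (4, 7) and radius 8


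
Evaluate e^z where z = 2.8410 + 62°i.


e^2.8410 = 17.13289
cos(62°) = 0.46947
sin(62°) = 0.8829476
Real = 17.13289*0.46947 = 8.0434
Imag = 17.13289*0.8829476 = 15.1274

8.0434 + 15.1274i


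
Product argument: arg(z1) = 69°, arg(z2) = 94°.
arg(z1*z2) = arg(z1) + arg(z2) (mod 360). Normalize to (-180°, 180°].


arg(z1*z2) = 69° + 94° = 163°
Normalized to (-180°, 180°]: 163°

163°


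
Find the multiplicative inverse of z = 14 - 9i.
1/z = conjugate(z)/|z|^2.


|z|^2 = 196+81 = 277
1/z = (14 + 9i)/277

1/z = 0.0505 + 0.0325i


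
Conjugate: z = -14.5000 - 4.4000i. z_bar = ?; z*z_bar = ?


z_bar = -14.5000 + 4.4000i
z*z_bar = (-14.5)^2 + (-4.4)^2 = 210.25 + 19.36 = 229.61

z_bar = -14.5000 + 4.4000i, z*z_bar = 229.61


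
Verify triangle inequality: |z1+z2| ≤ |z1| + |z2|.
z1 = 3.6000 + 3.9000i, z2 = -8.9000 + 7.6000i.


|z1| = sqrt(3.6^2 + 3.9^2) = sqrt(28.17) = 5.3075
|z2| = sqrt((-8.9)^2 + 7.6^2) = sqrt(136.97) = 11.7034
z1+z2 = -5.3000 + 11.5000i
|z1+z2| = sqrt(160.34) = 12.6625
|z1|+|z2| = 5.3075 + 11.7034 = 17.0109

|z1+z2| = 12.6625 ≤ |z1|+|z2| = 17.0109 (verified)


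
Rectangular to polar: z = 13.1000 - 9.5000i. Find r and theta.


r = sqrt(171.61+90.25) = sqrt(261.86) = 16.1821
theta = atan2(-9.5, 13.1) = -35.9493 degrees

r = 16.1821, theta = -35.9493 degrees


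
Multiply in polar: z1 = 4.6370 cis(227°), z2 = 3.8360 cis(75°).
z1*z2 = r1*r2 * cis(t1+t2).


r = 4.6370 * 3.8360 = 17.7875
theta = 227° + 75° = 302° = 302° (mod 360)

17.7875 cis(302°)


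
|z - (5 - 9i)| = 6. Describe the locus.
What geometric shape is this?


|z - z0| = r is a circle with center z0 and radius r.
Center = (5, -9), radius = 6

Circle with center (5, -9) and radius 6


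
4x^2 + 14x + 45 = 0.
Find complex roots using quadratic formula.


disc = 14^2 - 4*4*45 = 196 - 720 = -524
sqrt(|disc|) = sqrt(524) = 22.8910
Real part = -14/(2*4) = -1.7500
Imag part = 22.8910/(2*4) = 2.8614

-1.7500 ± 2.8614i


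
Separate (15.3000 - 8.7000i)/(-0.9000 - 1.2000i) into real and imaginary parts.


Multiply by conjugate: (15.3000 - 8.7000i)(-0.9000 + 1.2000i) / ((-0.9)^2 + (-1.2)^2)
Numerator real = 15.3*(-0.9) - (8.7)*(-1.2) = -3.33
Numerator imag = -8.7*(-0.9) - 15.3*(-1.2) = 26.19
Denominator = 2.25
Re(z) = -3.33/2.25 = -1.4800
Im(z) = 26.19/2.25 = 11.6400

Re(z) = -1.4800, Im(z) = 11.6400


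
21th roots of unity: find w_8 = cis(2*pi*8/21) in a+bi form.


Angle = 360*8/21 = 137.1429°
a = cos(137.1429°) = -0.7331
b = sin(137.1429°) = 0.6802

-0.7331 + 0.6802i


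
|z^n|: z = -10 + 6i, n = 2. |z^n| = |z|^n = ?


|z| = sqrt(100+36) = sqrt(136) = 11.6619
|z^2| = |z|^2 = (sqrt(136))^2 = 136

|z^2| = 136


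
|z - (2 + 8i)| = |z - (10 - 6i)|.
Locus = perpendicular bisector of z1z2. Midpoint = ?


Equal distances means the locus is the perpendicular bisector of z1 and z2.
Midpoint = ((2+10)/2, (8+(-6))/2) = (6.0000, 1.0000)

Perpendicular bisector through (6.0000, 1.0000)


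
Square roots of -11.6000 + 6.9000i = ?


|z| = sqrt(134.56+47.61) = 13.4970
sqrt((|z|+a)/2) = sqrt((13.4970+(-11.6))/2) = sqrt(0.9485) = 0.9739
sqrt((|z|-a)/2) = sqrt((13.4970-(-11.6))/2) = sqrt(12.5485) = 3.5424

±(0.9739 + 3.5424i) i.e. 0.9739 + 3.5424i and -0.9739 - 3.5424i


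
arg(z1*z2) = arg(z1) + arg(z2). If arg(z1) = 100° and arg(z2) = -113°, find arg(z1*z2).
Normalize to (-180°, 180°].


arg(z1*z2) = 100° - 113° = -13°
Normalized to (-180°, 180°]: -13°

-13°


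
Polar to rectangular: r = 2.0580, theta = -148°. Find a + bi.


a = 2.0580*cos(-148°) = 2.0580*(-0.84805) = -1.7453
b = 2.0580*sin(-148°) = 2.0580*(-0.52992) = -1.0906

-1.7453 - 1.0906i


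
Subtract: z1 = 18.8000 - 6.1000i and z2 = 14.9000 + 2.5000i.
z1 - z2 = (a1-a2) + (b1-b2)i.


Real: 18.8 - 14.9 = 3.9
Imag: -6.1 - 2.5 = -8.6

3.9000 - 8.6000i


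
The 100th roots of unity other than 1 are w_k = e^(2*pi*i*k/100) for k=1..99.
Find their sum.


With w = e^(2*pi*i/100), all 100 of the 100th roots of unity w^0 = 1, w, ..., w^(99) sum to 0: 1 + w + ... + w^(99) = (1 - w^100)/(1 - w) = 0 since w^100 = 1, w ≠ 1.
Removing the root 1: w + w^2 + ... + w^(99) = 0 - 1 = -1

Sum = -1


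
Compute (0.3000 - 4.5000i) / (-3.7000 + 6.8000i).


Conjugate of z2 = -3.7000 - 6.8000i
Numerator: (0.3000 - 4.5000i)(-3.7000 - 6.8000i) = -31.7100 + 14.6100i
Denominator: (-3.7)^2 + 6.8^2 = 59.93
Result = (-31.7100 + 14.6100i)/59.93

-0.5291 + 0.2438i


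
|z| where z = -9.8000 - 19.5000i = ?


|z| = sqrt((-9.8)^2 + (-19.5)^2) = sqrt(96.04 + 380.25) = sqrt(476.29) = 21.8241

|z| = 21.8241


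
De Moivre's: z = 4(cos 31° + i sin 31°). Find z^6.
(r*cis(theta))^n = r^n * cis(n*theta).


r^6 = 4^6 = 4096
n*theta = 6*31° = 186° = 186° (mod 360)
a = 4096*cos(186°) = -4073.5617
b = 4096*sin(186°) = -428.1486

4096 cis(186°) = -4073.5617 - 428.1486i


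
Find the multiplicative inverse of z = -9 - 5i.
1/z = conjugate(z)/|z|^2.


|z|^2 = 81+25 = 106
1/z = (-9 + 5i)/106

1/z = -0.0849 + 0.0472i


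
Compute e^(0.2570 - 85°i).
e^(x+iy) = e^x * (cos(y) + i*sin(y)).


e^0.2570 = 1.2930
cos(-85°) = 0.0872
sin(-85°) = -0.9962
Real = 1.2930*0.0872 = 0.1127
Imag = 1.2930*(-0.9962) = -1.2881

0.1127 - 1.2881i


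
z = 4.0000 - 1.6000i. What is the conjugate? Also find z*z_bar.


z_bar = 4.0000 + 1.6000i
z*z_bar = 4^2 + (-1.6)^2 = 16 + 2.56 = 18.56

z_bar = 4.0000 + 1.6000i, z*z_bar = 18.56


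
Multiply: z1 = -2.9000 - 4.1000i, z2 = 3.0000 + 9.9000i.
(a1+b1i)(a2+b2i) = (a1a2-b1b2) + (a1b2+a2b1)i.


Real = -2.9*3 - (-4.1)*9.9 = -8.7 - (-40.59) = 31.89
Imag = -2.9*9.9 + 3*(-4.1) = -28.71 - (12.3) = -41.01

31.8900 - 41.0100i


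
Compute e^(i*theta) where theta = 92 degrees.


cos(92°) = -0.0349
sin(92°) = 0.9994

e^(i*92°) = -0.0349 + 0.9994i


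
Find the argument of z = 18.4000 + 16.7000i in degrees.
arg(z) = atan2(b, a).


Re = 18.4, Im = 16.7
arg = atan2(16.7, 18.4) = 42.2272 degrees

arg(z) = 42.2272 degrees


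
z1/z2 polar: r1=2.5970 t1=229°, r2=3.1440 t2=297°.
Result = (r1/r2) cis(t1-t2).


r = 2.5970 / 3.1440 = 0.8260
theta = 229° - 297° = -68° = 292° (mod 360)

0.8260 cis(292°)


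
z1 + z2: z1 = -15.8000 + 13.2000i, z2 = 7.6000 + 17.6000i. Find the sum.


Real: -15.8 + 7.6 = -8.2
Imag: 13.2 + 17.6 = 30.8

-8.2000 + 30.8000i


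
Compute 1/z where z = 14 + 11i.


|z|^2 = 196+121 = 317
1/z = (14 - 11i)/317

1/z = 0.0442 - 0.0347i


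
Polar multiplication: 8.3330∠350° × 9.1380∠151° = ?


r = 8.3330 * 9.1380 = 76.1470
theta = 350° + 151° = 501° = 141° (mod 360)

76.1470 cis(141°)


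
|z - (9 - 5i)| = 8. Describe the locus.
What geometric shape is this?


|z - z0| = r is a circle with center z0 and radius r.
Center = (9, -5), radius = 8

Circle with center (9, -5) and radius 8


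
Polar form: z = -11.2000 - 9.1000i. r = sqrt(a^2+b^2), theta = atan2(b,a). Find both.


r = sqrt(125.44+82.81) = sqrt(208.25) = 14.4309
theta = atan2(-9.1, -11.2) = -140.9061 degrees

r = 14.4309, theta = -140.9061 degrees


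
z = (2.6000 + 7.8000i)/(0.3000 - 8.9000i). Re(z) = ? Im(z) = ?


Multiply by conjugate: (2.6000 + 7.8000i)(0.3000 + 8.9000i) / (0.3^2 + (-8.9)^2)
Numerator real = 2.6*0.3 + 7.8*(-8.9) = -68.64
Numerator imag = 7.8*0.3 - 2.6*(-8.9) = 25.48
Denominator = 79.3
Re(z) = -68.64/79.3 = -0.8656
Im(z) = 25.48/79.3 = 0.3213

Re(z) = -0.8656, Im(z) = 0.3213


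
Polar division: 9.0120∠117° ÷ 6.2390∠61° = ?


r = 9.0120 / 6.2390 = 1.4445
theta = 117° - 61° = 56° = 56° (mod 360)

1.4445 cis(56°)
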